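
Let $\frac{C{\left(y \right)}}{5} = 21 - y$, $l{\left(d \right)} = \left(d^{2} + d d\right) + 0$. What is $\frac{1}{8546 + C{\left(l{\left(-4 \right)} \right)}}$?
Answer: $\frac{1}{8491} \approx 0.00011777$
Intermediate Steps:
$l{\left(d \right)} = 2 d^{2}$ ($l{\left(d \right)} = \left(d^{2} + d^{2}\right) + 0 = 2 d^{2} + 0 = 2 d^{2}$)
$C{\left(y \right)} = 105 - 5 y$ ($C{\left(y \right)} = 5 \left(21 - y\right) = 105 - 5 y$)
$\frac{1}{8546 + C{\left(l{\left(-4 \right)} \right)}} = \frac{1}{8546 + \left(105 - 5 \cdot 2 \left(-4\right)^{2}\right)} = \frac{1}{8546 + \left(105 - 5 \cdot 2 \cdot 16\right)} = \frac{1}{8546 + \left(105 - 160\right)} = \frac{1}{8546 - 55} = \frac{1}{8491}$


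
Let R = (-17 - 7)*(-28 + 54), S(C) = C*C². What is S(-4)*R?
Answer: 39936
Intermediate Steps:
S(C) = C³
R = -624 (R = -24*26 = -624)
S(-4)*R = (-4)³*(-624) = -64*(-624) = 39936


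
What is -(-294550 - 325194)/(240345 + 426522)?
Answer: 619744/666867 ≈ 0.92934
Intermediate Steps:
-(-294550 - 325194)/(240345 + 426522) = -(-619744)/666867 = -1*(-619744/666867) = 619744/666867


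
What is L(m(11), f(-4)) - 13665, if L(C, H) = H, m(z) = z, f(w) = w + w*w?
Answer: -13653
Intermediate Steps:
f(w) = w + w²
L(m(11), f(-4)) - 13665 = -4*(1 - 4) - 13665 = -4*(-3) - 13665 = 12 - 13665 = -13653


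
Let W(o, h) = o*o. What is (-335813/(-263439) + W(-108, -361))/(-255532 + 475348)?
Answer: 3073088309/57908107224 ≈ 0.053068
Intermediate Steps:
W(o, h) = o**2
(-335813/(-263439) + W(-108, -361))/(-255532 + 475348) = (-335813/(-263439) + (-108)**2)/(-255532 + 475348) = (-335813*(-1/263439) + 11664)/219816 = (335813/263439 + 11664)*(1/219816) = (3073088309/263439)*(1/219816) = 3073088309/57908107224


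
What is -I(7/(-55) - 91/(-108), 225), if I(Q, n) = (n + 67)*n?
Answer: -65700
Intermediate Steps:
I(Q, n) = n*(67 + n) (I(Q, n) = (67 + n)*n = n*(67 + n))
-I(7/(-55) - 91/(-108), 225) = -225*(67 + 225) = -225*292 = -1*65700 = -65700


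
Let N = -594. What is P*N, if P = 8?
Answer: -4752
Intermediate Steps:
P*N = 8*(-594) = -4752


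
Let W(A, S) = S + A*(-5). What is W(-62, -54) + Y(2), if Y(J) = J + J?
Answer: 260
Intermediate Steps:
Y(J) = 2*J
W(A, S) = S - 5*A
W(-62, -54) + Y(2) = (-54 - 5*(-62)) + 2*2 = (-54 + 310) + 4 = 256 + 4 = 260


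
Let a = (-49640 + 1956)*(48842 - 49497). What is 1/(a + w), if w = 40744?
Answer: 1/31273764 ≈ 3.1976e-8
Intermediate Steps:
a = 31233020 (a = -47684*(-655) = 31233020)
1/(a + w) = 1/(31233020 + 40744) = 1/31273764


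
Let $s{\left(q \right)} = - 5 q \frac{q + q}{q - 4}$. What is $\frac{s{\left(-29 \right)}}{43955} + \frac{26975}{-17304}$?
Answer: $- \frac{866269233}{557771368} \approx -1.5531$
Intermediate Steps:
$s{\left(q \right)} = - \frac{10 q^{2}}{-4 + q}$ ($s{\left(q \right)} = - 5 q \frac{2 q}{-4 + q} = - \frac{10 q^{2}}{-4 + q}$)
$\frac{s{\left(-29 \right)}}{43955} + \frac{26975}{-17304} = \frac{\left(-10\right) \left(-29\right)^{2} \frac{1}{-4 - 29}}{43955} + \frac{26975}{-17304} = \left(-10\right) 841 \frac{1}{-33} \cdot \frac{1}{43955} + 26975 \left(- \frac{1}{17304}\right) = \left(-10\right) 841 \left(- \frac{1}{33}\right) \frac{1}{43955} - \frac{26975}{17304} = \frac{8410}{33} \cdot \frac{1}{43955} - \frac{26975}{17304} = \frac{1682}{290103} - \frac{26975}{17304} = - \frac{866269233}{557771368}$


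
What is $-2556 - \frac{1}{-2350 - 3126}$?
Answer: $- \frac{13996655}{5476} \approx -2556.0$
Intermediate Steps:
$-2556 - \frac{1}{-2350 - 3126} = -2556 - \frac{1}{-5476} = -2556 - - \frac{1}{5476} = -2556 + \frac{1}{5476} = - \frac{13996655}{5476}$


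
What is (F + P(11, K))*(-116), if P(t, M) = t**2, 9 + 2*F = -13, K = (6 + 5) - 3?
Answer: -12760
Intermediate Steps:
K = 8 (K = 11 - 3 = 8)
F = -11 (F = -9/2 + (1/2)*(-13) = -9/2 - 13/2 = -11)
(F + P(11, K))*(-116) = (-11 + 11**2)*(-116) = (-11 + 121)*(-116) = 110*(-116) = -12760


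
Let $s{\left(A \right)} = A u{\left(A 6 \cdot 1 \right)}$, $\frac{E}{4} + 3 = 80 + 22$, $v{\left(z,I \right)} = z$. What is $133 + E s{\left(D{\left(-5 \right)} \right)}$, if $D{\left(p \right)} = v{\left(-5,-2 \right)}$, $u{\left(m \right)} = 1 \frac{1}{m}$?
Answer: $199$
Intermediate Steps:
$u{\left(m \right)} = \frac{1}{m}$
$D{\left(p \right)} = -5$
$E = 396$ ($E = -12 + 4 \left(80 + 22\right) = -12 + 4 \cdot 102 = -12 + 408 = 396$)
$s{\left(A \right)} = \frac{1}{6}$ ($s{\left(A \right)} = \frac{A}{A 6 \cdot 1} = \frac{A}{6 A 1} = \frac{A}{6 A} = A \frac{1}{6 A} = \frac{1}{6}$)
$133 + E s{\left(D{\left(-5 \right)} \right)} = 133 + 396 \cdot \frac{1}{6} = 133 + 66 = 199$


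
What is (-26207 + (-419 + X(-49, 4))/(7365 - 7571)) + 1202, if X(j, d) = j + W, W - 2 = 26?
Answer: -2575295/103 ≈ -25003.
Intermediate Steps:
W = 28 (W = 2 + 26 = 28)
X(j, d) = 28 + j (X(j, d) = j + 28 = 28 + j)
(-26207 + (-419 + X(-49, 4))/(7365 - 7571)) + 1202 = (-26207 + (-419 + (28 - 49))/(7365 - 7571)) + 1202 = (-26207 + (-419 - 21)/(-206)) + 1202 = (-26207 - 440*(-1/206)) + 1202 = (-26207 + 220/103) + 1202 = -2699101/103 + 1202 = -2575295/103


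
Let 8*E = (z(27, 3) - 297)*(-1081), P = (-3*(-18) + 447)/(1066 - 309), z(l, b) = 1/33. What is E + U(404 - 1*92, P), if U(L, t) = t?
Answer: 1002454858/24981 ≈ 40129.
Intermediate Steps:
z(l, b) = 1/33
P = 501/757 (P = (54 + 447)/757 = 501*(1/757) = 501/757 ≈ 0.66182)
E = 1324225/33 (E = ((1/33 - 297)*(-1081))/8 = (-9800/33*(-1081))/8 = (⅛)*(10593800/33) = 1324225/33 ≈ 40128.)
E + U(404 - 1*92, P) = 1324225/33 + 501/757 = 1002454858/24981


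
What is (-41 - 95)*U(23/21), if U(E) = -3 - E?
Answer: 11696/21 ≈ 556.95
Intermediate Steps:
(-41 - 95)*U(23/21) = (-41 - 95)*(-3 - 23/21) = -136*(-3 - 23/21) = -136*(-86/21) = 11696/21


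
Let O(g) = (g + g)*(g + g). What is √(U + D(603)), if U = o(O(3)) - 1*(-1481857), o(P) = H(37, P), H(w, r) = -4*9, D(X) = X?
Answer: 2*√370606 ≈ 1217.5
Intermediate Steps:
O(g) = 4*g² (O(g) = (2*g)*(2*g) = 4*g²)
H(w, r) = -36
o(P) = -36
U = 1481821 (U = -36 - 1*(-1481857) = -36 + 1481857 = 1481821)
√(U + D(603)) = √(1481821 + 603) = √1482424 = 2*√370606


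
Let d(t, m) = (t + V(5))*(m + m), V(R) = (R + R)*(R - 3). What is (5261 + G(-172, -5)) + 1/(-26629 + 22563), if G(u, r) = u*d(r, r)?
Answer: 126294025/4066 ≈ 31061.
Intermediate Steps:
V(R) = 2*R*(-3 + R) (V(R) = (2*R)*(-3 + R) = 2*R*(-3 + R))
d(t, m) = 2*m*(20 + t) (d(t, m) = (t + 2*5*(-3 + 5))*(m + m) = (t + 2*5*2)*(2*m) = (t + 20)*(2*m) = (20 + t)*(2*m) = 2*m*(20 + t))
G(u, r) = 2*r*u*(20 + r) (G(u, r) = u*(2*r*(20 + r)) = 2*r*u*(20 + r))
(5261 + G(-172, -5)) + 1/(-26629 + 22563) = (5261 + 2*(-5)*(-172)*(20 - 5)) + 1/(-26629 + 22563) = (5261 + 2*(-5)*(-172)*15) + 1/(-4066) = (5261 + 25800) - 1/4066 = 31061 - 1/4066 = 126294025/4066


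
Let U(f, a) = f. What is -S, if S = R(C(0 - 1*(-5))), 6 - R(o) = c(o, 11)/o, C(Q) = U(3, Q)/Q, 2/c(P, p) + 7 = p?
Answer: -31/6 ≈ -5.1667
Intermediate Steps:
c(P, p) = 2/(-7 + p)
C(Q) = 3/Q
R(o) = 6 - 1/(2*o) (R(o) = 6 - 2/(-7 + 11)/o = 6 - 2/4/o = 6 - 2*(¼)/o = 6 - 1/(2*o))
S = 31/6 (S = 6 - 1/(2*(3/(0 - 1*(-5)))) = 6 - 1/(2*(3/(0 + 5))) = 6 - 1/(2*(3/5)) = 6 - 1/(2*(3*(⅕))) = 6 - 1/(2*⅗) = 6 - ½*5/3 = 6 - ⅚ = 31/6 ≈ 5.1667)
-S = -1*31/6 = -31/6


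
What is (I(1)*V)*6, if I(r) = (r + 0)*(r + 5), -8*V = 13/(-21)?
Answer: 39/14 ≈ 2.7857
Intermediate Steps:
V = 13/168 (V = -13/(8*(-21)) = -13*(-1)/(8*21) = -⅛*(-13/21) = 13/168 ≈ 0.077381)
I(r) = r*(5 + r)
(I(1)*V)*6 = ((1*(5 + 1))*(13/168))*6 = ((1*6)*(13/168))*6 = (6*(13/168))*6 = (13/28)*6 = 39/14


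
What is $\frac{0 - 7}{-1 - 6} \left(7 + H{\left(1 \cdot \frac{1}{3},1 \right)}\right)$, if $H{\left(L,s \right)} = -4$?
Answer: $3$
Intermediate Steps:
$\frac{0 - 7}{-1 - 6} \left(7 + H{\left(1 \cdot \frac{1}{3},1 \right)}\right) = \frac{0 - 7}{-1 - 6} \left(7 - 4\right) = - \frac{7}{-7} \cdot 3 = \left(-7\right) \left(- \frac{1}{7}\right) 3 = 1 \cdot 3 = 3$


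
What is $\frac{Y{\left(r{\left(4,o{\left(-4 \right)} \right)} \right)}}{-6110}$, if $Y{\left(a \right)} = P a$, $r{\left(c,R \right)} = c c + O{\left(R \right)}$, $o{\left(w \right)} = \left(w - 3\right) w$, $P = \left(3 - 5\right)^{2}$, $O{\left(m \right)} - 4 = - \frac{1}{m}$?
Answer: $- \frac{43}{3290} \approx -0.01307$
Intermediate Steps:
$O{\left(m \right)} = 4 - \frac{1}{m}$
$P = 4$ ($P = \left(-2\right)^{2} = 4$)
$o{\left(w \right)} = w \left(-3 + w\right)$ ($o{\left(w \right)} = \left(-3 + w\right) w = w \left(-3 + w\right)$)
$r{\left(c,R \right)} = 4 + c^{2} - \frac{1}{R}$ ($r{\left(c,R \right)} = c c + \left(4 - \frac{1}{R}\right) = c^{2} + \left(4 - \frac{1}{R}\right) = 4 + c^{2} - \frac{1}{R}$)
$Y{\left(a \right)} = 4 a$
$\frac{Y{\left(r{\left(4,o{\left(-4 \right)} \right)} \right)}}{-6110} = \frac{4 \left(4 + 4^{2} - \frac{1}{\left(-4\right) \left(-3 - 4\right)}\right)}{-6110} = 4 \left(4 + 16 - \frac{1}{\left(-4\right) \left(-7\right)}\right) \left(- \frac{1}{6110}\right) = 4 \left(4 + 16 - \frac{1}{28}\right) \left(- \frac{1}{6110}\right) = 4 \cdot \frac{559}{28} \left(- \frac{1}{6110}\right) = \frac{559}{7} \left(- \frac{1}{6110}\right) = - \frac{43}{3290}$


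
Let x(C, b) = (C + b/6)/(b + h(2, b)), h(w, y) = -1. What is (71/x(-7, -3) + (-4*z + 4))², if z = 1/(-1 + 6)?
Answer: 379456/225 ≈ 1686.5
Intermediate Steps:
x(C, b) = (C + b/6)/(-1 + b) (x(C, b) = (C + b/6)/(b - 1) = (C + b*(⅙))/(-1 + b) = (C + b/6)/(-1 + b))
z = ⅕ (z = 1/5 = ⅕ ≈ 0.20000)
(71/x(-7, -3) + (-4*z + 4))² = (71/(((-7 + (⅙)*(-3))/(-1 - 3))) + (-4*⅕ + 4))² = (71/(((-7 - ½)/(-4))) + (-⅘ + 4))² = (71/((-¼*(-15/2))) + 16/5)² = (71/(15/8) + 16/5)² = (71*(8/15) + 16/5)² = (568/15 + 16/5)² = (616/15)² = 379456/225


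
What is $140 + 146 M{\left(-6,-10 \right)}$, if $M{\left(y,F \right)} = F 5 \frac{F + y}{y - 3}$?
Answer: $- \frac{115540}{9} \approx -12838.0$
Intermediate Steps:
$M{\left(y,F \right)} = \frac{5 F \left(F + y\right)}{-3 + y}$ ($M{\left(y,F \right)} = 5 F \frac{F + y}{-3 + y} = \frac{5 F \left(F + y\right)}{-3 + y}$)
$140 + 146 M{\left(-6,-10 \right)} = 140 + 146 \cdot 5 \left(-10\right) \frac{1}{-3 - 6} \left(-10 - 6\right) = 140 + 146 \cdot 5 \left(-10\right) \frac{1}{-9} \left(-16\right) = 140 + 146 \cdot 5 \left(-10\right) \left(- \frac{1}{9}\right) \left(-16\right) = 140 + 146 \left(- \frac{800}{9}\right) = 140 - \frac{116800}{9} = - \frac{115540}{9}$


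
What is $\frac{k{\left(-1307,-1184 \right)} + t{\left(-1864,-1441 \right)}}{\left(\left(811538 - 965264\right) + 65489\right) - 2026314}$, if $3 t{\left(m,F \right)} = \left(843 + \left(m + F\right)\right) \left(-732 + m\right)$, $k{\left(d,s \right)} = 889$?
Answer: $- \frac{6394019}{6343653} \approx -1.0079$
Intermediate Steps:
$t{\left(m,F \right)} = \frac{\left(-732 + m\right) \left(843 + F + m\right)}{3}$ ($t{\left(m,F \right)} = \frac{\left(843 + \left(m + F\right)\right) \left(-732 + m\right)}{3} = \frac{\left(843 + \left(F + m\right)\right) \left(-732 + m\right)}{3} = \frac{\left(843 + F + m\right) \left(-732 + m\right)}{3} = \frac{\left(-732 + m\right) \left(843 + F + m\right)}{3}$)
$\frac{k{\left(-1307,-1184 \right)} + t{\left(-1864,-1441 \right)}}{\left(\left(811538 - 965264\right) + 65489\right) - 2026314} = \frac{889 + \left(-205692 - -351604 + 37 \left(-1864\right) + \frac{\left(-1864\right)^{2}}{3} + \frac{1}{3} \left(-1441\right) \left(-1864\right)\right)}{\left(\left(811538 - 965264\right) + 65489\right) - 2026314} = \frac{889 + \left(-205692 + 351604 - 68968 + \frac{1}{3} \cdot 3474496 + \frac{2686024}{3}\right)}{\left(-153726 + 65489\right) - 2026314} = \frac{889 + \left(-205692 + 351604 - 68968 + \frac{3474496}{3} + \frac{2686024}{3}\right)}{-88237 - 2026314} = \frac{889 + \frac{6391352}{3}}{-2114551} = \frac{6394019}{3} \left(- \frac{1}{2114551}\right) = - \frac{6394019}{6343653}$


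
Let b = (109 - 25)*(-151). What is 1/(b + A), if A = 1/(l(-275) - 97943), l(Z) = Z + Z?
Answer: -98493/1249285213 ≈ -7.8839e-5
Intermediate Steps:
l(Z) = 2*Z
b = -12684 (b = 84*(-151) = -12684)
A = -1/98493 (A = 1/(2*(-275) - 97943) = 1/(-550 - 97943) = 1/(-98493) = -1/98493 ≈ -1.0153e-5)
1/(b + A) = 1/(-12684 - 1/98493) = 1/(-1249285213/98493) = -98493/1249285213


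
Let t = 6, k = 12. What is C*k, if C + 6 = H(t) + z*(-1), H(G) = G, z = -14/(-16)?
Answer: -21/2 ≈ -10.500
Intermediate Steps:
z = 7/8 (z = -14*(-1/16) = 7/8 ≈ 0.87500)
C = -7/8 (C = -6 + (6 + (7/8)*(-1)) = -6 + (6 - 7/8) = -6 + 41/8 = -7/8 ≈ -0.87500)
C*k = -7/8*12 = -21/2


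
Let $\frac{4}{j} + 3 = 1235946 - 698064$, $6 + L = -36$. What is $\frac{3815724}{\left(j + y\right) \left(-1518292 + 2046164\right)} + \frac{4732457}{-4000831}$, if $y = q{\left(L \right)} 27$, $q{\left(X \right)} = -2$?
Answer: $- \frac{20192670384979865731}{15335471399304778496} \approx -1.3167$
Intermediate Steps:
$L = -42$ ($L = -6 - 36 = -42$)
$j = \frac{4}{537879}$ ($j = \frac{4}{-3 + \left(1235946 - 698064\right)} = \frac{4}{-3 + 537882} = \frac{4}{537879} \approx 7.4366 \cdot 10^{-6}$)
$y = -54$ ($y = \left(-2\right) 27 = -54$)
$\frac{3815724}{\left(j + y\right) \left(-1518292 + 2046164\right)} + \frac{4732457}{-4000831} = \frac{3815724}{\left(\frac{4}{537879} - 54\right) \left(-1518292 + 2046164\right)} + \frac{4732457}{-4000831} = \frac{3815724}{\left(- \frac{29045462}{537879}\right) 527872} + 4732457 \left(- \frac{1}{4000831}\right) = \frac{3815724}{- \frac{15332286116864}{537879}} - \frac{4732457}{4000831} = 3815724 \left(- \frac{537879}{15332286116864}\right) - \frac{4732457}{4000831} = - \frac{513099452349}{3833071529216} - \frac{4732457}{4000831} = - \frac{20192670384979865731}{15335471399304778496}$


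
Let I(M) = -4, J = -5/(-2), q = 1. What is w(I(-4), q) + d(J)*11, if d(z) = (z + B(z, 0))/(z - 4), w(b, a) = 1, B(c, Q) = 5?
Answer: -54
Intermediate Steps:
J = 5/2 (J = -5*(-½) = 5/2 ≈ 2.5000)
d(z) = (5 + z)/(-4 + z) (d(z) = (z + 5)/(z - 4) = (5 + z)/(-4 + z))
w(I(-4), q) + d(J)*11 = 1 + ((5 + 5/2)/(-4 + 5/2))*11 = 1 + ((15/2)/(-3/2))*11 = 1 - ⅔*15/2*11 = 1 - 5*11 = 1 - 55 = -54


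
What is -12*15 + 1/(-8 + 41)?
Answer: -5939/33 ≈ -179.97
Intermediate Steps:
-12*15 + 1/(-8 + 41) = -180 + 1/33 = -5939/33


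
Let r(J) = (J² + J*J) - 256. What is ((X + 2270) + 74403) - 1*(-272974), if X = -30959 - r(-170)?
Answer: 261144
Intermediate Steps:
r(J) = -256 + 2*J² (r(J) = (J² + J²) - 256 = 2*J² - 256 = -256 + 2*J²)
X = -88503 (X = -30959 - (-256 + 2*(-170)²) = -30959 - (-256 + 2*28900) = -30959 - (-256 + 57800) = -30959 - 1*57544 = -30959 - 57544 = -88503)
((X + 2270) + 74403) - 1*(-272974) = ((-88503 + 2270) + 74403) - 1*(-272974) = (-86233 + 74403) + 272974 = -11830 + 272974 = 261144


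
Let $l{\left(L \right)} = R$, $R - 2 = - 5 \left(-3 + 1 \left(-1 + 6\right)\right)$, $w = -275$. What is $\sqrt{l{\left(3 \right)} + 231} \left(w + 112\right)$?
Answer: $- 163 \sqrt{223} \approx -2434.1$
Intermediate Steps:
$R = -8$ ($R = 2 - 5 \left(-3 + 1 \left(-1 + 6\right)\right) = 2 - 5 \left(-3 + 1 \cdot 5\right) = 2 - 5 \left(-3 + 5\right) = 2 - 10 = -8$)
$l{\left(L \right)} = -8$
$\sqrt{l{\left(3 \right)} + 231} \left(w + 112\right) = \sqrt{-8 + 231} \left(-275 + 112\right) = \sqrt{223} \left(-163\right) = - 163 \sqrt{223}$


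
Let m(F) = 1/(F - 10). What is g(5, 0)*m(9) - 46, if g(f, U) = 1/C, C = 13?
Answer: -599/13 ≈ -46.077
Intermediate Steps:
g(f, U) = 1/13
m(F) = 1/(-10 + F)
g(5, 0)*m(9) - 46 = 1/(13*(-10 + 9)) - 46 = (1/13)/(-1) - 46 = (1/13)*(-1) - 46 = -1/13 - 46 = -599/13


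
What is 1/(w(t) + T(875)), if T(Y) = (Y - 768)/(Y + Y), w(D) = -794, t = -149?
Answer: -1750/1389393 ≈ -0.0012595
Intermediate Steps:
T(Y) = (-768 + Y)/(2*Y) (T(Y) = (-768 + Y)/((2*Y)) = (-768 + Y)*(1/(2*Y)) = (-768 + Y)/(2*Y))
1/(w(t) + T(875)) = 1/(-794 + (½)*(-768 + 875)/875) = 1/(-794 + (½)*(1/875)*107) = 1/(-794 + 107/1750) = 1/(-1389393/1750) = -1750/1389393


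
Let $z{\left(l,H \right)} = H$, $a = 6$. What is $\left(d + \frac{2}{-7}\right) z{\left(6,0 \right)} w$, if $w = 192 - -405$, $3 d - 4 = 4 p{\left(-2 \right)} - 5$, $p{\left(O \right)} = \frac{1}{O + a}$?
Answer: $0$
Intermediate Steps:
$p{\left(O \right)} = \frac{1}{6 + O}$ ($p{\left(O \right)} = \frac{1}{O + 6} = \frac{1}{6 + O}$)
$d = 0$ ($d = \frac{4}{3} + \frac{\frac{4}{6 - 2} - 5}{3} = \frac{4}{3} + \frac{\frac{4}{4} - 5}{3} = \frac{4}{3} + \frac{4 \cdot \frac{1}{4} - 5}{3} = \frac{4}{3} + \frac{1 - 5}{3} = \frac{4}{3} + \frac{1}{3} \left(-4\right) = \frac{4}{3} - \frac{4}{3} = 0$)
$w = 597$ ($w = 192 + 405 = 597$)
$\left(d + \frac{2}{-7}\right) z{\left(6,0 \right)} w = \left(0 + \frac{2}{-7}\right) 0 \cdot 597 = \left(0 + 2 \left(- \frac{1}{7}\right)\right) 0 \cdot 597 = \left(0 - \frac{2}{7}\right) 0 \cdot 597 = \left(- \frac{2}{7}\right) 0 \cdot 597 = 0 \cdot 597 = 0$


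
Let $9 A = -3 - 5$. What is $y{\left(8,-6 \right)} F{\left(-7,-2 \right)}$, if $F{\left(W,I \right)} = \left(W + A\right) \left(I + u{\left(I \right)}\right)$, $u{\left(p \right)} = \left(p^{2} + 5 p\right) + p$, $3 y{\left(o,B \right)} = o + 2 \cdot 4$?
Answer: $\frac{11360}{27} \approx 420.74$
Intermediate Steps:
$A = - \frac{8}{9}$ ($A = \frac{-3 - 5}{9} = \frac{1}{9} \left(-8\right) = - \frac{8}{9} \approx -0.88889$)
$y{\left(o,B \right)} = \frac{8}{3} + \frac{o}{3}$ ($y{\left(o,B \right)} = \frac{o + 2 \cdot 4}{3} = \frac{o + 8}{3} = \frac{8 + o}{3} = \frac{8}{3} + \frac{o}{3}$)
$u{\left(p \right)} = p^{2} + 6 p$
$F{\left(W,I \right)} = \left(- \frac{8}{9} + W\right) \left(I + I \left(6 + I\right)\right)$ ($F{\left(W,I \right)} = \left(W - \frac{8}{9}\right) \left(I + I \left(6 + I\right)\right) = \left(- \frac{8}{9} + W\right) \left(I + I \left(6 + I\right)\right)$)
$y{\left(8,-6 \right)} F{\left(-7,-2 \right)} = \left(\frac{8}{3} + \frac{1}{3} \cdot 8\right) \frac{1}{9} \left(-2\right) \left(-56 - -16 + 63 \left(-7\right) + 9 \left(-2\right) \left(-7\right)\right) = \left(\frac{8}{3} + \frac{8}{3}\right) \frac{1}{9} \left(-2\right) \left(-56 + 16 - 441 + 126\right) = \frac{16 \cdot \frac{1}{9} \left(-2\right) \left(-355\right)}{3} = \frac{16}{3} \cdot \frac{710}{9} = \frac{11360}{27}$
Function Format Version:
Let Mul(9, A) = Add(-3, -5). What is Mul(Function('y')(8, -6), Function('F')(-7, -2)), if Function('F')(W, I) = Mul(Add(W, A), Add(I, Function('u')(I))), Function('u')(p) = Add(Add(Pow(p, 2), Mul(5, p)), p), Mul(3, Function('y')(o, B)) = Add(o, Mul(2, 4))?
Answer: Rational(11360, 27) ≈ 420.74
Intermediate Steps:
A = Rational(-8, 9) (A = Mul(Rational(1, 9), Add(-3, -5)) = Mul(Rational(1, 9), -8) = Rational(-8, 9) ≈ -0.88889)
Function('y')(o, B) = Add(Rational(8, 3), Mul(Rational(1, 3), o)) (Function('y')(o, B) = Mul(Rational(1, 3), Add(o, Mul(2, 4))) = Mul(Rational(1, 3), Add(o, 8)) = Mul(Rational(1, 3), Add(8, o)) = Add(Rational(8, 3), Mul(Rational(1, 3), o)))
Function('u')(p) = Add(Pow(p, 2), Mul(6, p))
Function('F')(W, I) = Mul(Add(Rational(-8, 9), W), Add(I, Mul(I, Add(6, I)))) (Function('F')(W, I) = Mul(Add(W, Rational(-8, 9)), Add(I, Mul(I, Add(6, I)))) = Mul(Add(Rational(-8, 9), W), Add(I, Mul(I, Add(6, I)))))
Mul(Function('y')(8, -6), Function('F')(-7, -2)) = Mul(Add(Rational(8, 3), Mul(Rational(1, 3), 8)), Mul(Rational(1, 9), -2, Add(-56, Mul(-8, -2), Mul(63, -7), Mul(9, -2, -7)))) = Mul(Add(Rational(8, 3), Rational(8, 3)), Mul(Rational(1, 9), -2, Add(-56, 16, -441, 126))) = Mul(Rational(16, 3), Mul(Rational(1, 9), -2, -355)) = Mul(Rational(16, 3), Rational(710, 9)) = Rational(11360, 27)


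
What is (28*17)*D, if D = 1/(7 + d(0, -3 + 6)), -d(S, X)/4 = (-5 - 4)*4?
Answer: 476/151 ≈ 3.1523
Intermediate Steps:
d(S, X) = 144 (d(S, X) = -4*(-5 - 4)*4 = -(-36)*4 = -4*(-36) = 144)
D = 1/151 (D = 1/(7 + 144) = 1/151 ≈ 0.0066225)
(28*17)*D = (28*17)*(1/151) = 476*(1/151) = 476/151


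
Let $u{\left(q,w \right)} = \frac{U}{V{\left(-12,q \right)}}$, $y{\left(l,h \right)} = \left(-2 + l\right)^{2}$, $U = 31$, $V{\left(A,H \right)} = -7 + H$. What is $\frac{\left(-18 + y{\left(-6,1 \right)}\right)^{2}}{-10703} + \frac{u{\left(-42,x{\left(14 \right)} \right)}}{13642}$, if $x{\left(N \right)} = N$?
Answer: $- \frac{202112703}{1022072282} \approx -0.19775$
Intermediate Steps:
$u{\left(q,w \right)} = \frac{31}{-7 + q}$
$\frac{\left(-18 + y{\left(-6,1 \right)}\right)^{2}}{-10703} + \frac{u{\left(-42,x{\left(14 \right)} \right)}}{13642} = \frac{\left(-18 + \left(-2 - 6\right)^{2}\right)^{2}}{-10703} + \frac{31 \frac{1}{-7 - 42}}{13642} = \left(-18 + \left(-8\right)^{2}\right)^{2} \left(- \frac{1}{10703}\right) + \frac{31}{-49} \cdot \frac{1}{13642} = \left(-18 + 64\right)^{2} \left(- \frac{1}{10703}\right) + 31 \left(- \frac{1}{49}\right) \frac{1}{13642} = 46^{2} \left(- \frac{1}{10703}\right) - \frac{31}{668458} = 2116 \left(- \frac{1}{10703}\right) - \frac{31}{668458} = - \frac{2116}{10703} - \frac{31}{668458} = - \frac{202112703}{1022072282}$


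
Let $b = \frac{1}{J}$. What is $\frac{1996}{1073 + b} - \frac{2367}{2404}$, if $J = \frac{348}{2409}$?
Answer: $\frac{260096087}{301151484} \approx 0.86367$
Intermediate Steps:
$J = \frac{116}{803}$ ($J = 348 \cdot \frac{1}{2409} = \frac{116}{803} \approx 0.14446$)
$b = \frac{803}{116}$ ($b = \frac{1}{\frac{116}{803}} = \frac{803}{116} \approx 6.9224$)
$\frac{1996}{1073 + b} - \frac{2367}{2404} = \frac{1996}{1073 + \frac{803}{116}} - \frac{2367}{2404} = \frac{1996}{\frac{125271}{116}} - \frac{2367}{2404} = 1996 \cdot \frac{116}{125271} - \frac{2367}{2404} = \frac{231536}{125271} - \frac{2367}{2404} = \frac{260096087}{301151484}$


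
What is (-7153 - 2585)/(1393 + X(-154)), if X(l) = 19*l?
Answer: 3246/511 ≈ 6.3522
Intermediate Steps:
(-7153 - 2585)/(1393 + X(-154)) = (-7153 - 2585)/(1393 + 19*(-154)) = -9738/(1393 - 2926) = -9738/(-1533) = -9738*(-1/1533) = 3246/511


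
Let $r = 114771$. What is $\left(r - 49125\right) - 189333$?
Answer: $-123687$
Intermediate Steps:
$\left(r - 49125\right) - 189333 = \left(114771 - 49125\right) - 189333 = 65646 - 189333 = -123687$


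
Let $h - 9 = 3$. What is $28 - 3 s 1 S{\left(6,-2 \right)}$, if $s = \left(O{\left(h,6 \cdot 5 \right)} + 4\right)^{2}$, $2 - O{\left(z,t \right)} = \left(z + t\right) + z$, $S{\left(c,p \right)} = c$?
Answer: $-1161216$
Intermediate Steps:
$h = 12$ ($h = 9 + 3 = 12$)
$O{\left(z,t \right)} = 2 - t - 2 z$ ($O{\left(z,t \right)} = 2 - \left(\left(z + t\right) + z\right) = 2 - \left(\left(t + z\right) + z\right) = 2 - \left(t + 2 z\right) = 2 - t - 2 z$)
$s = 2304$ ($s = \left(\left(2 - 6 \cdot 5 - 24\right) + 4\right)^{2} = \left(\left(2 - 30 - 24\right) + 4\right)^{2} = \left(-52 + 4\right)^{2} = \left(-48\right)^{2} = 2304$)
$28 - 3 s 1 S{\left(6,-2 \right)} = 28 \left(-3\right) 2304 \cdot 1 \cdot 6 = 28 \left(\left(-6912\right) 1\right) 6 = 28 \left(-6912\right) 6 = \left(-193536\right) 6 = -1161216$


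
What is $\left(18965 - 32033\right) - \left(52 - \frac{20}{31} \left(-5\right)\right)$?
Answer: $- \frac{406820}{31} \approx -13123.0$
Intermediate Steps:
$\left(18965 - 32033\right) - \left(52 - \frac{20}{31} \left(-5\right)\right) = -13068 - \left(52 - 20 \cdot \frac{1}{31} \left(-5\right)\right) = -13068 + \left(-52 + \frac{20}{31} \left(-5\right)\right) = -13068 - \frac{1712}{31} = - \frac{406820}{31}$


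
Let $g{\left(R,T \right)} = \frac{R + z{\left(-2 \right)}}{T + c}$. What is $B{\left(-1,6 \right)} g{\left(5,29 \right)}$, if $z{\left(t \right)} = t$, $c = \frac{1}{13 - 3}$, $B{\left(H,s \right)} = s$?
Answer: $\frac{60}{97} \approx 0.61856$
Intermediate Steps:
$c = \frac{1}{10} \approx 0.1$
$g{\left(R,T \right)} = \frac{-2 + R}{\frac{1}{10} + T}$ ($g{\left(R,T \right)} = \frac{R - 2}{T + \frac{1}{10}} = \frac{-2 + R}{\frac{1}{10} + T}$)
$B{\left(-1,6 \right)} g{\left(5,29 \right)} = 6 \frac{10 \left(-2 + 5\right)}{1 + 10 \cdot 29} = 6 \cdot 10 \frac{1}{1 + 290} \cdot 3 = 6 \cdot 10 \cdot \frac{1}{291} \cdot 3 = 6 \cdot \frac{10}{97} = \frac{60}{97}$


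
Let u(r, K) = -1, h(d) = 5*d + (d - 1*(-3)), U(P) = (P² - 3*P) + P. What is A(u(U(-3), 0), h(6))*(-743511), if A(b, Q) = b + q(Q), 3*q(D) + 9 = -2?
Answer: 3469718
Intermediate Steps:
U(P) = P² - 2*P
h(d) = 3 + 6*d (h(d) = 5*d + (d + 3) = 5*d + (3 + d) = 3 + 6*d)
q(D) = -11/3 (q(D) = -3 + (⅓)*(-2) = -3 - ⅔ = -11/3)
A(b, Q) = -11/3 + b (A(b, Q) = b - 11/3 = -11/3 + b)
A(u(U(-3), 0), h(6))*(-743511) = (-11/3 - 1)*(-743511) = -14/3*(-743511) = 3469718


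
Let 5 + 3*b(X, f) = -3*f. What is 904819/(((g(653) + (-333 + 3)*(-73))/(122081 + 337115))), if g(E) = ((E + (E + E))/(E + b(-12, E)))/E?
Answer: 2077446327620/120441 ≈ 1.7249e+7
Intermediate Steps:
b(X, f) = -5/3 - f (b(X, f) = -5/3 + (-3*f)/3 = -5/3 - f)
g(E) = -9/5 (g(E) = ((E + (E + E))/(E + (-5/3 - E)))/E = ((E + 2*E)/(-5/3))/E = ((3*E)*(-⅗))/E = (-9*E/5)/E = -9/5)
904819/(((g(653) + (-333 + 3)*(-73))/(122081 + 337115))) = 904819/(((-9/5 + (-333 + 3)*(-73))/(122081 + 337115))) = 904819/(((-9/5 - 330*(-73))/459196)) = 904819/(((-9/5 + 24090)*(1/459196))) = 904819/(((120441/5)*(1/459196))) = 904819/(120441/2295980) = 904819*(2295980/120441) = 2077446327620/120441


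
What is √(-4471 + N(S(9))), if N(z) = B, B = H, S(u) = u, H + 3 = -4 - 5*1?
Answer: I*√4483 ≈ 66.955*I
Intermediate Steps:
H = -12 (H = -3 + (-4 - 5*1) = -3 + (-4 - 5) = -3 - 9 = -12)
B = -12
N(z) = -12
√(-4471 + N(S(9))) = √(-4471 - 12) = √(-4483) = I*√4483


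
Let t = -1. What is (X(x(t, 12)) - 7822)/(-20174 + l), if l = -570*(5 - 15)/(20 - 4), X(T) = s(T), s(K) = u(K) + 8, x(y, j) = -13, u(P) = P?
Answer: 31308/79271 ≈ 0.39495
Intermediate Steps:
s(K) = 8 + K (s(K) = K + 8 = 8 + K)
X(T) = 8 + T
l = 1425/4 (l = -(-5700)/16 = -570*(-5/8) = 1425/4 ≈ 356.25)
(X(x(t, 12)) - 7822)/(-20174 + l) = ((8 - 13) - 7822)/(-20174 + 1425/4) = (-5 - 7822)/(-79271/4) = -7827*(-4/79271) = 31308/79271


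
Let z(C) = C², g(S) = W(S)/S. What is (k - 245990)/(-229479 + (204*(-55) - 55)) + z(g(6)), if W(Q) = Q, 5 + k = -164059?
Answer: 325404/120377 ≈ 2.7032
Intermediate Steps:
k = -164064 (k = -5 - 164059 = -164064)
g(S) = 1 (g(S) = S/S = 1)
(k - 245990)/(-229479 + (204*(-55) - 55)) + z(g(6)) = (-164064 - 245990)/(-229479 + (204*(-55) - 55)) + 1² = -410054/(-229479 + (-11220 - 55)) + 1 = -410054/(-229479 - 11275) + 1 = -410054/(-240754) + 1 = -410054*(-1/240754) + 1 = 205027/120377 + 1 = 325404/120377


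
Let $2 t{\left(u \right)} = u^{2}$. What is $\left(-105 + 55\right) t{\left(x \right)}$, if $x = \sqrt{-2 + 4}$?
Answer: $-50$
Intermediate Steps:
$x = \sqrt{2} \approx 1.4142$
$t{\left(u \right)} = \frac{u^{2}}{2}$
$\left(-105 + 55\right) t{\left(x \right)} = \left(-105 + 55\right) \frac{\left(\sqrt{2}\right)^{2}}{2} = - 50 \cdot \frac{1}{2} \cdot 2 = \left(-50\right) 1 = -50$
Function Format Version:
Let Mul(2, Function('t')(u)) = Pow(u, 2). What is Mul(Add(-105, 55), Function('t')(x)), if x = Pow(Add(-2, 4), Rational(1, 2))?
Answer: -50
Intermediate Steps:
x = Pow(2, Rational(1, 2)) ≈ 1.4142
Function('t')(u) = Mul(Rational(1, 2), Pow(u, 2))
Mul(Add(-105, 55), Function('t')(x)) = Mul(Add(-105, 55), Mul(Rational(1, 2), Pow(Pow(2, Rational(1, 2)), 2))) = Mul(-50, Mul(Rational(1, 2), 2)) = Mul(-50, 1) = -50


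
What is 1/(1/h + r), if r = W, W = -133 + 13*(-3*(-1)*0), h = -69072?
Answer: -69072/9186577 ≈ -0.0075188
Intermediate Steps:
W = -133 (W = -133 + 13*(3*0) = -133 + 13*0 = -133 + 0 = -133)
r = -133
1/(1/h + r) = 1/(1/(-69072) - 133) = 1/(-1/69072 - 133) = 1/(-9186577/69072) = -69072/9186577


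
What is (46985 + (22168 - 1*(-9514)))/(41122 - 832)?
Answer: 78667/40290 ≈ 1.9525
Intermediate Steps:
(46985 + (22168 - 1*(-9514)))/(41122 - 832) = (46985 + (22168 + 9514))/40290 = (46985 + 31682)*(1/40290) = 78667*(1/40290) = 78667/40290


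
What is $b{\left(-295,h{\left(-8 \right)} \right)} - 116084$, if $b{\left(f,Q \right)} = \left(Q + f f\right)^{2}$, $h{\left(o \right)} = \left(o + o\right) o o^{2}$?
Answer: $9066161005$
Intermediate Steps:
$h{\left(o \right)} = 2 o^{4}$ ($h{\left(o \right)} = 2 o o o^{2} = 2 o^{2} o^{2} = 2 o^{4}$)
$b{\left(f,Q \right)} = \left(Q + f^{2}\right)^{2}$
$b{\left(-295,h{\left(-8 \right)} \right)} - 116084 = \left(2 \left(-8\right)^{4} + \left(-295\right)^{2}\right)^{2} - 116084 = \left(2 \cdot 4096 + 87025\right)^{2} - 116084 = \left(8192 + 87025\right)^{2} - 116084 = 95217^{2} - 116084 = 9066277089 - 116084 = 9066161005$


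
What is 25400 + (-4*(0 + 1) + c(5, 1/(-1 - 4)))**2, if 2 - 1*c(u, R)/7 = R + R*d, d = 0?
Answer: 638249/25 ≈ 25530.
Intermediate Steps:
c(u, R) = 14 - 7*R (c(u, R) = 14 - 7*(R + R*0) = 14 - 7*(R + 0) = 14 - 7*R)
25400 + (-4*(0 + 1) + c(5, 1/(-1 - 4)))**2 = 25400 + (-4*(0 + 1) + (14 - 7/(-1 - 4)))**2 = 25400 + (-4*1 + (14 - 7/(-5)))**2 = 25400 + (-4 + (14 - 7*(-1/5)))**2 = 25400 + (-4 + (14 + 7/5))**2 = 25400 + (-4 + 77/5)**2 = 25400 + (57/5)**2 = 25400 + 3249/25 = 638249/25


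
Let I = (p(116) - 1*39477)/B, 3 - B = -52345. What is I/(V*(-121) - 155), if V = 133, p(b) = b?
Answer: 39361/850550304 ≈ 4.6277e-5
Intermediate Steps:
B = 52348 (B = 3 - 1*(-52345) = 3 + 52345 = 52348)
I = -39361/52348 (I = (116 - 1*39477)/52348 = (116 - 39477)*(1/52348) = -39361*1/52348 = -39361/52348 ≈ -0.75191)
I/(V*(-121) - 155) = -39361/(52348*(133*(-121) - 155)) = -39361/(52348*(-16093 - 155)) = -39361/52348/(-16248) = -39361/52348*(-1/16248) = 39361/850550304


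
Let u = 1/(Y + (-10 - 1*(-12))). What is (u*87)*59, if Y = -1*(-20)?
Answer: 5133/22 ≈ 233.32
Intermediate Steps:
Y = 20
u = 1/22 (u = 1/(20 + (-10 - 1*(-12))) = 1/(20 + (-10 + 12)) = 1/(20 + 2) = 1/22 ≈ 0.045455)
(u*87)*59 = ((1/22)*87)*59 = (87/22)*59 = 5133/22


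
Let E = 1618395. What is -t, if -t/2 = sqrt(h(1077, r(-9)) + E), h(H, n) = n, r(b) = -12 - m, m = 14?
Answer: 2*sqrt(1618369) ≈ 2544.3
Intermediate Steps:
r(b) = -26 (r(b) = -12 - 1*14 = -12 - 14 = -26)
t = -2*sqrt(1618369) (t = -2*sqrt(-26 + 1618395) = -2*sqrt(1618369) ≈ -2544.3)
-t = -(-2)*sqrt(1618369) = 2*sqrt(1618369)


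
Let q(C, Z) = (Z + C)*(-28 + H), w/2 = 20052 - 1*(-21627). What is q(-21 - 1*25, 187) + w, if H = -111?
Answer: 63759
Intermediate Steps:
w = 83358 (w = 2*(20052 - 1*(-21627)) = 2*(20052 + 21627) = 2*41679 = 83358)
q(C, Z) = -139*C - 139*Z (q(C, Z) = (Z + C)*(-28 - 111) = (C + Z)*(-139) = -139*C - 139*Z)
q(-21 - 1*25, 187) + w = (-139*(-21 - 1*25) - 139*187) + 83358 = (-139*(-21 - 25) - 25993) + 83358 = (-139*(-46) - 25993) + 83358 = (6394 - 25993) + 83358 = -19599 + 83358 = 63759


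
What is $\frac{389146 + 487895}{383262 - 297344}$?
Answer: $\frac{877041}{85918} \approx 10.208$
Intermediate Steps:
$\frac{389146 + 487895}{383262 - 297344} = \frac{877041}{85918}$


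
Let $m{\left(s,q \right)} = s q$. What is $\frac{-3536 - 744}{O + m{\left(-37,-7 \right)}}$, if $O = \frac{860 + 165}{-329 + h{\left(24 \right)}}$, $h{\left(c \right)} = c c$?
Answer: $- \frac{528580}{32499} \approx -16.264$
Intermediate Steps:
$h{\left(c \right)} = c^{2}$
$O = \frac{1025}{247}$ ($O = \frac{860 + 165}{-329 + 24^{2}} = \frac{1025}{-329 + 576} = \frac{1025}{247} \approx 4.1498$)
$m{\left(s,q \right)} = q s$
$\frac{-3536 - 744}{O + m{\left(-37,-7 \right)}} = \frac{-3536 - 744}{\frac{1025}{247} - -259} = - \frac{4280}{\frac{1025}{247} + 259} = - \frac{4280}{\frac{64998}{247}} = \left(-4280\right) \frac{247}{64998} = - \frac{528580}{32499}$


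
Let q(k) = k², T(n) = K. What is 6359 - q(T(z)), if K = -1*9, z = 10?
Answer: 6278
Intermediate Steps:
K = -9
T(n) = -9
6359 - q(T(z)) = 6359 - 1*(-9)² = 6359 - 1*81 = 6359 - 81 = 6278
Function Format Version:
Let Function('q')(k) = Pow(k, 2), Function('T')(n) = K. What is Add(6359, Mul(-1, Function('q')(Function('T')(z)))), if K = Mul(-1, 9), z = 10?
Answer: 6278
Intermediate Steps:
K = -9
Function('T')(n) = -9
Add(6359, Mul(-1, Function('q')(Function('T')(z)))) = Add(6359, Mul(-1, Pow(-9, 2))) = Add(6359, Mul(-1, 81)) = Add(6359, -81) = 6278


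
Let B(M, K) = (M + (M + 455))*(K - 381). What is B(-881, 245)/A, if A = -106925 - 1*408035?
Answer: -22219/64370 ≈ -0.34518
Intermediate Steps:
B(M, K) = (-381 + K)*(455 + 2*M) (B(M, K) = (M + (455 + M))*(-381 + K) = (455 + 2*M)*(-381 + K) = (-381 + K)*(455 + 2*M))
A = -514960 (A = -106925 - 408035 = -514960)
B(-881, 245)/A = (-173355 - 762*(-881) + 455*245 + 2*245*(-881))/(-514960) = (-173355 + 671322 + 111475 - 431690)*(-1/514960) = 177752*(-1/514960) = -22219/64370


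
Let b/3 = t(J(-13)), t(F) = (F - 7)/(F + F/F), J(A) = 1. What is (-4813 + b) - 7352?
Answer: -12174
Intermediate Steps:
t(F) = (-7 + F)/(1 + F) (t(F) = (-7 + F)/(F + 1) = (-7 + F)/(1 + F))
b = -9 (b = 3*((-7 + 1)/(1 + 1)) = 3*(-6/2) = 3*((½)*(-6)) = 3*(-3) = -9)
(-4813 + b) - 7352 = (-4813 - 9) - 7352 = -4822 - 7352 = -12174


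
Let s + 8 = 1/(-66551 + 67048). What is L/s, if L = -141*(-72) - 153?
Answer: -1656501/1325 ≈ -1250.2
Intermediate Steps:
s = -3975/497 (s = -8 + 1/(-66551 + 67048) = -8 + 1/497 = -3975/497 ≈ -7.9980)
L = 9999 (L = 10152 - 153 = 9999)
L/s = 9999/(-3975/497) = 9999*(-497/3975) = -1656501/1325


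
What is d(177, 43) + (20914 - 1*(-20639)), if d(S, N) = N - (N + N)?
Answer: 41510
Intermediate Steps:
d(S, N) = -N (d(S, N) = N - 2*N = -N)
d(177, 43) + (20914 - 1*(-20639)) = -1*43 + (20914 - 1*(-20639)) = -43 + (20914 + 20639) = -43 + 41553 = 41510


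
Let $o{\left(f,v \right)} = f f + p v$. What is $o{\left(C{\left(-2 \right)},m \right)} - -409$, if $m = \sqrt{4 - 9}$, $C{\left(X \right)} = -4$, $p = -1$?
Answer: $425 - i \sqrt{5} \approx 425.0 - 2.2361 i$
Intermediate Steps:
$m = i \sqrt{5}$ ($m = \sqrt{-5} = i \sqrt{5} \approx 2.2361 i$)
$o{\left(f,v \right)} = f^{2} - v$ ($o{\left(f,v \right)} = f f - v = f^{2} - v$)
$o{\left(C{\left(-2 \right)},m \right)} - -409 = \left(\left(-4\right)^{2} - i \sqrt{5}\right) - -409 = \left(16 - i \sqrt{5}\right) + 409 = 425 - i \sqrt{5}$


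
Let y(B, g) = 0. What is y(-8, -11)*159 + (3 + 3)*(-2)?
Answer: -12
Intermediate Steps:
y(-8, -11)*159 + (3 + 3)*(-2) = 0*159 + (3 + 3)*(-2) = 0 + 6*(-2) = 0 - 12 = -12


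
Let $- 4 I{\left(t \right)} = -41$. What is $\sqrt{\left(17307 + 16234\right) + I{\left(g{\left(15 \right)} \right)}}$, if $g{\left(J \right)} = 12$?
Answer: $\frac{\sqrt{134205}}{2} \approx 183.17$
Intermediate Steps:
$I{\left(t \right)} = \frac{41}{4}$ ($I{\left(t \right)} = \left(- \frac{1}{4}\right) \left(-41\right) = \frac{41}{4}$)
$\sqrt{\left(17307 + 16234\right) + I{\left(g{\left(15 \right)} \right)}} = \sqrt{\left(17307 + 16234\right) + \frac{41}{4}} = \sqrt{33541 + \frac{41}{4}} = \sqrt{\frac{134205}{4}} = \frac{\sqrt{134205}}{2}$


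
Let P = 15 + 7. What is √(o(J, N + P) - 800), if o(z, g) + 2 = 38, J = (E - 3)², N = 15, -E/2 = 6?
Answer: 2*I*√191 ≈ 27.641*I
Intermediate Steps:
E = -12 (E = -2*6 = -12)
P = 22
J = 225 (J = (-12 - 3)² = (-15)² = 225)
o(z, g) = 36 (o(z, g) = -2 + 38 = 36)
√(o(J, N + P) - 800) = √(36 - 800) = √(-764) = 2*I*√191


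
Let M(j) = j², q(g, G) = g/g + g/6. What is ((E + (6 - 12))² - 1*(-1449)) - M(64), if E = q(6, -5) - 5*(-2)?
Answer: -2611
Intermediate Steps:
q(g, G) = 1 + g/6 (q(g, G) = 1 + g*(⅙) = 1 + g/6)
E = 12 (E = (1 + (⅙)*6) - 5*(-2) = (1 + 1) + 10 = 2 + 10 = 12)
((E + (6 - 12))² - 1*(-1449)) - M(64) = ((12 + (6 - 12))² - 1*(-1449)) - 1*64² = ((12 - 6)² + 1449) - 1*4096 = (6² + 1449) - 4096 = (36 + 1449) - 4096 = 1485 - 4096 = -2611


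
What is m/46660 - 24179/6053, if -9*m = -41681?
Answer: -9901434167/2541896820 ≈ -3.8953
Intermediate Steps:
m = 41681/9 (m = -1/9*(-41681) = 41681/9 ≈ 4631.2)
m/46660 - 24179/6053 = (41681/9)/46660 - 24179/6053 = (41681/9)*(1/46660) - 24179*1/6053 = 41681/419940 - 24179/6053 = -9901434167/2541896820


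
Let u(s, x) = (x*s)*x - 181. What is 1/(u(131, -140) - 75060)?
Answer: 1/2492359 ≈ 4.0123e-7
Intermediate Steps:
u(s, x) = -181 + s*x² (u(s, x) = (s*x)*x - 181 = s*x² - 181 = -181 + s*x²)
1/(u(131, -140) - 75060) = 1/((-181 + 131*(-140)²) - 75060) = 1/((-181 + 131*19600) - 75060) = 1/((-181 + 2567600) - 75060) = 1/(2567419 - 75060) = 1/2492359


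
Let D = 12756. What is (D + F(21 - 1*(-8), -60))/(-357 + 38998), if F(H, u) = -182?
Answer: 12574/38641 ≈ 0.32541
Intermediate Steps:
(D + F(21 - 1*(-8), -60))/(-357 + 38998) = (12756 - 182)/(-357 + 38998) = 12574/38641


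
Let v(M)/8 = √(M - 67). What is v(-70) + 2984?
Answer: 2984 + 8*I*√137 ≈ 2984.0 + 93.638*I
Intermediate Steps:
v(M) = 8*√(-67 + M) (v(M) = 8*√(M - 67) = 8*√(-67 + M))
v(-70) + 2984 = 8*√(-67 - 70) + 2984 = 8*√(-137) + 2984 = 8*(I*√137) + 2984 = 8*I*√137 + 2984 = 2984 + 8*I*√137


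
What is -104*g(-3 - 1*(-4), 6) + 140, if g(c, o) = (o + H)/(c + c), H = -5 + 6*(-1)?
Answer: 400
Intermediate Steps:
H = -11 (H = -5 - 6 = -11)
g(c, o) = (-11 + o)/(2*c) (g(c, o) = (o - 11)/(c + c) = (-11 + o)/((2*c)) = (-11 + o)*(1/(2*c)) = (-11 + o)/(2*c))
-104*g(-3 - 1*(-4), 6) + 140 = -52*(-11 + 6)/(-3 - 1*(-4)) + 140 = -52*(-5)/(-3 + 4) + 140 = -52*(-5)/1 + 140 = -52*(-5) + 140 = -104*(-5/2) + 140 = 260 + 140 = 400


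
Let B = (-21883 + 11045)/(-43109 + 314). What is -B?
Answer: -10838/42795 ≈ -0.25325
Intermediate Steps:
B = 10838/42795 (B = -10838/(-42795) = -10838*(-1/42795) = 10838/42795 ≈ 0.25325)
-B = -1*10838/42795 = -10838/42795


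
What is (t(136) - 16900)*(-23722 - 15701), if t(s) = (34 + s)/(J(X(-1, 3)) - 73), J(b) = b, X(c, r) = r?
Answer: 4664411091/7 ≈ 6.6634e+8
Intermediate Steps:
t(s) = -17/35 - s/70 (t(s) = (34 + s)/(3 - 73) = (34 + s)/(-70) = (34 + s)*(-1/70) = -17/35 - s/70)
(t(136) - 16900)*(-23722 - 15701) = ((-17/35 - 1/70*136) - 16900)*(-23722 - 15701) = ((-17/35 - 68/35) - 16900)*(-39423) = (-17/7 - 16900)*(-39423) = -118317/7*(-39423) = 4664411091/7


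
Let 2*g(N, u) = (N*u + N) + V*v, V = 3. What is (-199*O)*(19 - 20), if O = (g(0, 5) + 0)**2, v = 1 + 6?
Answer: 87759/4 ≈ 21940.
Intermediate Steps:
v = 7
g(N, u) = 21/2 + N/2 + N*u/2 (g(N, u) = ((N*u + N) + 3*7)/2 = ((N + N*u) + 21)/2 = (21 + N + N*u)/2 = 21/2 + N/2 + N*u/2)
O = 441/4 (O = ((21/2 + (1/2)*0 + (1/2)*0*5) + 0)**2 = ((21/2 + 0 + 0) + 0)**2 = (21/2 + 0)**2 = (21/2)**2 = 441/4 ≈ 110.25)
(-199*O)*(19 - 20) = (-199*441/4)*(19 - 20) = -87759/4*(-1) = 87759/4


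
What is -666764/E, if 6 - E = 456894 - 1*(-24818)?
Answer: 333382/240853 ≈ 1.3842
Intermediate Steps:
E = -481706 (E = 6 - (456894 - 1*(-24818)) = 6 - (456894 + 24818) = 6 - 1*481712 = 6 - 481712 = -481706)
-666764/E = -666764/(-481706) = -666764*(-1/481706) = 333382/240853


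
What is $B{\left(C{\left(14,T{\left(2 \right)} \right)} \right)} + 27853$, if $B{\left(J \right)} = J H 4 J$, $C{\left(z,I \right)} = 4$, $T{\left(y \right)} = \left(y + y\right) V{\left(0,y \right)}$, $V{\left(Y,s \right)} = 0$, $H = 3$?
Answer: $28045$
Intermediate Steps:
$T{\left(y \right)} = 0$ ($T{\left(y \right)} = \left(y + y\right) 0 = 2 y 0 = 0$)
$B{\left(J \right)} = 12 J^{2}$ ($B{\left(J \right)} = J 3 \cdot 4 J = 3 J 4 J = 12 J J = 12 J^{2}$)
$B{\left(C{\left(14,T{\left(2 \right)} \right)} \right)} + 27853 = 12 \cdot 4^{2} + 27853 = 12 \cdot 16 + 27853 = 192 + 27853 = 28045$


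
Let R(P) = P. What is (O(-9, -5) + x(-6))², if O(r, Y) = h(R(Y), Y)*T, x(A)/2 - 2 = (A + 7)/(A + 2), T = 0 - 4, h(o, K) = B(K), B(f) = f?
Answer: 2209/4 ≈ 552.25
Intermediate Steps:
h(o, K) = K
T = -4
x(A) = 4 + 2*(7 + A)/(2 + A) (x(A) = 4 + 2*((A + 7)/(A + 2)) = 4 + 2*((7 + A)/(2 + A)) = 4 + 2*(7 + A)/(2 + A))
O(r, Y) = -4*Y (O(r, Y) = Y*(-4) = -4*Y)
(O(-9, -5) + x(-6))² = (-4*(-5) + 2*(11 + 3*(-6))/(2 - 6))² = (20 + 2*(11 - 18)/(-4))² = (20 + 2*(-¼)*(-7))² = (20 + 7/2)² = (47/2)² = 2209/4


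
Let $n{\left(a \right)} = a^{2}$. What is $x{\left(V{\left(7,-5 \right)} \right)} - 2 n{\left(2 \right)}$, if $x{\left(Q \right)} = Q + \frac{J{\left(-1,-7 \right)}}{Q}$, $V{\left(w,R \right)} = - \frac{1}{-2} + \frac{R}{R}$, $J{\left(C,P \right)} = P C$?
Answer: $- \frac{11}{6} \approx -1.8333$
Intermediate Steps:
$J{\left(C,P \right)} = C P$
$V{\left(w,R \right)} = \frac{3}{2}$ ($V{\left(w,R \right)} = \left(-1\right) \left(- \frac{1}{2}\right) + 1 = \frac{1}{2} + 1 = \frac{3}{2}$)
$x{\left(Q \right)} = Q + \frac{7}{Q}$ ($x{\left(Q \right)} = Q + \frac{\left(-1\right) \left(-7\right)}{Q} = Q + \frac{7}{Q}$)
$x{\left(V{\left(7,-5 \right)} \right)} - 2 n{\left(2 \right)} = \left(\frac{3}{2} + \frac{7}{\frac{3}{2}}\right) - 2 \cdot 2^{2} = \left(\frac{3}{2} + 7 \cdot \frac{2}{3}\right) - 2 \cdot 4 = \left(\frac{3}{2} + \frac{14}{3}\right) - 8 = \frac{37}{6} - 8 = - \frac{11}{6}$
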